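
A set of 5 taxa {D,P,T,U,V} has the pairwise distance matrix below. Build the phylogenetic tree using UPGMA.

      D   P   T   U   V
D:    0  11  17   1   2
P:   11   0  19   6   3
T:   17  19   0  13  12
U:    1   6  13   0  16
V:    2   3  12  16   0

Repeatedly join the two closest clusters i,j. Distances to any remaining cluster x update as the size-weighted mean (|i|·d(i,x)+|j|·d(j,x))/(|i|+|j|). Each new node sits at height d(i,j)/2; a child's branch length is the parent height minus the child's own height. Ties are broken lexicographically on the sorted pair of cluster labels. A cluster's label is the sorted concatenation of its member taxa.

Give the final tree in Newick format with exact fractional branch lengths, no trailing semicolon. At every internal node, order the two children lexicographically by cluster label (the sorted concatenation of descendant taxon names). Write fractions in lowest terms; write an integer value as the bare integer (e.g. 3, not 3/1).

step 1: merge (D,U) at d=1; branch lengths D→1/2, U→1/2; new cluster DU
  updated: d(DU,P)=17/2, d(DU,T)=15, d(DU,V)=9
step 2: merge (P,V) at d=3; branch lengths P→3/2, V→3/2; new cluster PV
  updated: d(DU,PV)=35/4, d(PV,T)=31/2
step 3: merge (DU,PV) at d=35/4; branch lengths DU→31/8, PV→23/8; new cluster DPUV
  updated: d(DPUV,T)=61/4
step 4: merge (DPUV,T) at d=61/4; branch lengths DPUV→13/4, T→61/8; new cluster DPTUV
final tree: (((D:1/2,U:1/2):31/8,(P:3/2,V:3/2):23/8):13/4,T:61/8)
total length: 173/8

(((D:1/2,U:1/2):31/8,(P:3/2,V:3/2):23/8):13/4,T:61/8)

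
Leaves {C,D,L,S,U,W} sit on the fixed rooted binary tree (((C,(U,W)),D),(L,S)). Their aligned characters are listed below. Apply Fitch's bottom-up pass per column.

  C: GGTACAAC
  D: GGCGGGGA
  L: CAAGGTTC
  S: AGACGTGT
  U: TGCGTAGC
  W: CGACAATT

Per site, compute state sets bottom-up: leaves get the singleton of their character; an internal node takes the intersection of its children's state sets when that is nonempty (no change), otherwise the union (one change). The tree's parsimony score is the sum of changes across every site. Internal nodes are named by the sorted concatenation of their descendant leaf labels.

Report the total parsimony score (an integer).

22

[col 0] UW: children U:{T}, W:{C} ∪→ {C,T}; cost 1
[col 0] CUW: children C:{G}, UW:{C,T} ∪→ {C,G,T}; cost 1
[col 0] CDUW: children CUW:{C,G,T}, D:{G} ∩→ {G}; cost 0
[col 0] LS: children L:{C}, S:{A} ∪→ {A,C}; cost 1
[col 0] CDLSUW: children CDUW:{G}, LS:{A,C} ∪→ {A,C,G}; cost 1
[col 1] UW: children U:{G}, W:{G} ∩→ {G}; cost 0
[col 1] CUW: children C:{G}, UW:{G} ∩→ {G}; cost 0
[col 1] CDUW: children CUW:{G}, D:{G} ∩→ {G}; cost 0
[col 1] LS: children L:{A}, S:{G} ∪→ {A,G}; cost 1
[col 1] CDLSUW: children CDUW:{G}, LS:{A,G} ∩→ {G}; cost 0
[col 2] UW: children U:{C}, W:{A} ∪→ {A,C}; cost 1
[col 2] CUW: children C:{T}, UW:{A,C} ∪→ {A,C,T}; cost 1
[col 2] CDUW: children CUW:{A,C,T}, D:{C} ∩→ {C}; cost 0
[col 2] LS: children L:{A}, S:{A} ∩→ {A}; cost 0
[col 2] CDLSUW: children CDUW:{C}, LS:{A} ∪→ {A,C}; cost 1
[col 3] UW: children U:{G}, W:{C} ∪→ {C,G}; cost 1
[col 3] CUW: children C:{A}, UW:{C,G} ∪→ {A,C,G}; cost 1
[col 3] CDUW: children CUW:{A,C,G}, D:{G} ∩→ {G}; cost 0
[col 3] LS: children L:{G}, S:{C} ∪→ {C,G}; cost 1
[col 3] CDLSUW: children CDUW:{G}, LS:{C,G} ∩→ {G}; cost 0
[col 4] UW: children U:{T}, W:{A} ∪→ {A,T}; cost 1
[col 4] CUW: children C:{C}, UW:{A,T} ∪→ {A,C,T}; cost 1
[col 4] CDUW: children CUW:{A,C,T}, D:{G} ∪→ {A,C,G,T}; cost 1
[col 4] LS: children L:{G}, S:{G} ∩→ {G}; cost 0
[col 4] CDLSUW: children CDUW:{A,C,G,T}, LS:{G} ∩→ {G}; cost 0
[col 5] UW: children U:{A}, W:{A} ∩→ {A}; cost 0
[col 5] CUW: children C:{A}, UW:{A} ∩→ {A}; cost 0
[col 5] CDUW: children CUW:{A}, D:{G} ∪→ {A,G}; cost 1
[col 5] LS: children L:{T}, S:{T} ∩→ {T}; cost 0
[col 5] CDLSUW: children CDUW:{A,G}, LS:{T} ∪→ {A,G,T}; cost 1
[col 6] UW: children U:{G}, W:{T} ∪→ {G,T}; cost 1
[col 6] CUW: children C:{A}, UW:{G,T} ∪→ {A,G,T}; cost 1
[col 6] CDUW: children CUW:{A,G,T}, D:{G} ∩→ {G}; cost 0
[col 6] LS: children L:{T}, S:{G} ∪→ {G,T}; cost 1
[col 6] CDLSUW: children CDUW:{G}, LS:{G,T} ∩→ {G}; cost 0
[col 7] UW: children U:{C}, W:{T} ∪→ {C,T}; cost 1
[col 7] CUW: children C:{C}, UW:{C,T} ∩→ {C}; cost 0
[col 7] CDUW: children CUW:{C}, D:{A} ∪→ {A,C}; cost 1
[col 7] LS: children L:{C}, S:{T} ∪→ {C,T}; cost 1
[col 7] CDLSUW: children CDUW:{A,C}, LS:{C,T} ∩→ {C}; cost 0
per-site changes: [4, 1, 3, 3, 3, 2, 3, 3]; total = 22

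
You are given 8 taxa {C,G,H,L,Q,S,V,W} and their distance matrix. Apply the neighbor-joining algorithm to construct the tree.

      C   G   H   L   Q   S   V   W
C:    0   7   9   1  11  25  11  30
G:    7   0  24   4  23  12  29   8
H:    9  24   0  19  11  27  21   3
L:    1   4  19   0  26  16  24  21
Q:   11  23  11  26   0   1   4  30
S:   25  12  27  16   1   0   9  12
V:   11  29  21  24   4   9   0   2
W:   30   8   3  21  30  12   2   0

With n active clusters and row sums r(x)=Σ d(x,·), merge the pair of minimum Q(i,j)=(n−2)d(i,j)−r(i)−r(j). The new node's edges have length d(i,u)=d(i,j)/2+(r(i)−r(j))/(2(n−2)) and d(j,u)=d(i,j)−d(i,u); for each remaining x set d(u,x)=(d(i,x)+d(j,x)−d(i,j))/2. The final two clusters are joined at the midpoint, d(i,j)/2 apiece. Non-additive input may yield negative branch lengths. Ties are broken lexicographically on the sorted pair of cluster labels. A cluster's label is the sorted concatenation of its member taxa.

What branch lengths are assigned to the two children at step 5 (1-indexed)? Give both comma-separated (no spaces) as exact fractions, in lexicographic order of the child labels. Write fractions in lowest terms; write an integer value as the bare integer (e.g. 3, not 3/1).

step 1: merge (H,W) at d=3, Q=-202; branch lengths H→13/6, W→5/6; new cluster HW
  updated: d(C,HW)=18, d(G,HW)=29/2, d(HW,L)=37/2, d(HW,Q)=19, d(HW,S)=18, d(HW,V)=10
step 2: merge (Q,S) at d=1, Q=-160; branch lengths Q→4/5, S→1/5; new cluster QS
  updated: d(C,QS)=35/2, d(G,QS)=17, d(HW,QS)=18, d(L,QS)=41/2, d(QS,V)=6
step 3: merge (QS,V) at d=6, Q=-135; branch lengths QS→23/8, V→25/8; new cluster QSV
  updated: d(C,QSV)=45/4, d(G,QSV)=20, d(HW,QSV)=11, d(L,QSV)=77/4
step 4: merge (HW,QSV) at d=11, Q=-181/2; branch lengths HW→67/12, QSV→65/12; new cluster HQSVW
  updated: d(C,HQSVW)=73/8, d(G,HQSVW)=47/4, d(HQSVW,L)=107/8
step 5: merge (C,L) at d=1, Q=-67/2; branch lengths C→3/16, L→13/16; new cluster CL
  updated: d(CL,G)=5, d(CL,HQSVW)=43/4
step 6: merge (CL,G) at d=5, Q=-55/2; branch lengths CL→2, G→3; new cluster CGL
  updated: d(CGL,HQSVW)=35/4
step 7: merge (CGL,HQSVW) at d=35/4; branch lengths CGL→35/8, HQSVW→35/8; new cluster CGHLQSVW
final tree: (((C:3/16,L:13/16):2,G:3):35/8,((H:13/6,W:5/6):67/12,((Q:4/5,S:1/5):23/8,V:25/8):65/12):35/8)
total length: 143/4

3/16,13/16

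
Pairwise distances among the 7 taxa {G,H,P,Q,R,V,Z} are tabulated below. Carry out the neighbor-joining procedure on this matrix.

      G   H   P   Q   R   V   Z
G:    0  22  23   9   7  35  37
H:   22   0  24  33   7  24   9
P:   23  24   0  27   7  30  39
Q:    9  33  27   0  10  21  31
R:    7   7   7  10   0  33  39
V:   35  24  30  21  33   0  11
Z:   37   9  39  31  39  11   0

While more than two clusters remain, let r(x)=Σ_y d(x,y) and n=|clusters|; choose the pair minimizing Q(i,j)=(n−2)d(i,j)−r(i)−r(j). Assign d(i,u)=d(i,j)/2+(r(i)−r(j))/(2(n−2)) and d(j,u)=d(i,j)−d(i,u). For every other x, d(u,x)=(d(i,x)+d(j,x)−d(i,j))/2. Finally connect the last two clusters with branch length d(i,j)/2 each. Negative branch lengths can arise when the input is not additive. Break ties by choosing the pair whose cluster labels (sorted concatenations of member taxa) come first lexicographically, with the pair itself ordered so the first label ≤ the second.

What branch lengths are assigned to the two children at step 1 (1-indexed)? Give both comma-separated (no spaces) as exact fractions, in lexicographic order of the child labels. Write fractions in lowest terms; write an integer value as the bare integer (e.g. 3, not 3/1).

1. join V+Z (d=11, Q=-265) ⇒ VZ; edges |V|=43/10, |Z|=67/10
  updated: d(G,VZ)=61/2, d(H,VZ)=11, d(P,VZ)=29, d(Q,VZ)=41/2, d(R,VZ)=61/2
2. join H+VZ (d=11, Q=-349/2) ⇒ HVZ; edges |H|=39/16, |VZ|=137/16
  updated: d(G,HVZ)=83/4, d(HVZ,P)=21, d(HVZ,Q)=85/4, d(HVZ,R)=53/4
3. join G+Q (d=9, Q=-100) ⇒ GQ; edges |G|=13/4, |Q|=23/4
  updated: d(GQ,HVZ)=33/2, d(GQ,P)=41/2, d(GQ,R)=4
4. join GQ+HVZ (d=33/2, Q=-235/4) ⇒ GHQVZ; edges |GQ|=93/16, |HVZ|=171/16
  updated: d(GHQVZ,P)=25/2, d(GHQVZ,R)=3/8
5. join GHQVZ+P (d=25/2, Q=-159/8) ⇒ GHPQVZ; edges |GHQVZ|=47/16, |P|=153/16
  updated: d(GHPQVZ,R)=-41/16
6. join GHPQVZ+R (d=-41/16) ⇒ GHPQRVZ; edges |GHPQVZ|=-41/32, |R|=-41/32
final tree: ((((G:13/4,Q:23/4):93/16,(H:39/16,(V:43/10,Z:67/10):137/16):171/16):47/16,P:153/16):-41/32,R:-41/32)
total length: 919/16

43/10,67/10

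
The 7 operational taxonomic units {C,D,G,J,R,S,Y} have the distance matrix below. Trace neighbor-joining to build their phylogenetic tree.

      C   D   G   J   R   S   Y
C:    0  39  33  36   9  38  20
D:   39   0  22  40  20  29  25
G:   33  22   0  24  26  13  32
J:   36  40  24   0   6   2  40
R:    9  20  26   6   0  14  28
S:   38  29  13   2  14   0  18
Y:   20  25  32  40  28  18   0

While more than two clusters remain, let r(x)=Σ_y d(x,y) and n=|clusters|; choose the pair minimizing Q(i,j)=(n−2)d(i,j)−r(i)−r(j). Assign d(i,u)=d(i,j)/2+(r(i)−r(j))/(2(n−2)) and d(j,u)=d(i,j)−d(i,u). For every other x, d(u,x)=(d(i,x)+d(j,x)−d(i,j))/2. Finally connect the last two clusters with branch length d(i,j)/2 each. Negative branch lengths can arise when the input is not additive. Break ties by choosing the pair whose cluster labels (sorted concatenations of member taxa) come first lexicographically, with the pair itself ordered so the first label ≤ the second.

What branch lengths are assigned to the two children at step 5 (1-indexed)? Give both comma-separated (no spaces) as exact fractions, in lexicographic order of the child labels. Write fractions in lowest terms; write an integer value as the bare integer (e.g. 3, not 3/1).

iteration 1: select J,S (d=2, Q=-252); attach at lengths (22/5, -12/5); label the merged cluster JS
  updated: d(C,JS)=36, d(D,JS)=67/2, d(G,JS)=35/2, d(JS,R)=9, d(JS,Y)=28
iteration 2: select C,R (d=9, Q=-193); attach at lengths (81/8, -9/8); label the merged cluster CR
  updated: d(CR,D)=25, d(CR,G)=25, d(CR,JS)=18, d(CR,Y)=39/2
iteration 3: select G,JS (d=35/2, Q=-141); attach at lengths (26/3, 53/6); label the merged cluster GJS
  updated: d(CR,GJS)=51/4, d(D,GJS)=19, d(GJS,Y)=85/4
iteration 4: select CR,GJS (d=51/4, Q=-339/4); attach at lengths (119/16, 85/16); label the merged cluster CGJRS
  updated: d(CGJRS,D)=125/8, d(CGJRS,Y)=14
iteration 5: select CGJRS,D (d=125/8, Q=-437/8); attach at lengths (37/16, 213/16); label the merged cluster CDGJRS
  updated: d(CDGJRS,Y)=187/16
iteration 6: select CDGJRS,Y (d=187/16); attach at lengths (187/32, 187/32); label the merged cluster CDGJRSY
final tree: ((((C:81/8,R:-9/8):119/16,(G:26/3,(J:22/5,S:-12/5):53/6):85/16):37/16,D:213/16):187/32,Y:187/32)
total length: 1097/16

37/16,213/16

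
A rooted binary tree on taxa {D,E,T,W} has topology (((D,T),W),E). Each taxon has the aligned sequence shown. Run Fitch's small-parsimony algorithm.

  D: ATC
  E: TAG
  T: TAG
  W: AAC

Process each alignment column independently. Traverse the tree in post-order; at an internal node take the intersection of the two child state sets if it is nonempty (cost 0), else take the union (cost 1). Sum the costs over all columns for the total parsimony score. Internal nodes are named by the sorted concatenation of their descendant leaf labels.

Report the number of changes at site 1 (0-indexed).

site 0, node DT: D={A} ∪ T={T} → {A,T} (+1)
site 0, node DTW: DT={A,T} ∩ W={A} → {A} (+0)
site 0, node DETW: DTW={A} ∪ E={T} → {A,T} (+1)
site 1, node DT: D={T} ∪ T={A} → {A,T} (+1)
site 1, node DTW: DT={A,T} ∩ W={A} → {A} (+0)
site 1, node DETW: DTW={A} ∩ E={A} → {A} (+0)
site 2, node DT: D={C} ∪ T={G} → {C,G} (+1)
site 2, node DTW: DT={C,G} ∩ W={C} → {C} (+0)
site 2, node DETW: DTW={C} ∪ E={G} → {C,G} (+1)
per-site changes: [2, 1, 2]; total = 5

1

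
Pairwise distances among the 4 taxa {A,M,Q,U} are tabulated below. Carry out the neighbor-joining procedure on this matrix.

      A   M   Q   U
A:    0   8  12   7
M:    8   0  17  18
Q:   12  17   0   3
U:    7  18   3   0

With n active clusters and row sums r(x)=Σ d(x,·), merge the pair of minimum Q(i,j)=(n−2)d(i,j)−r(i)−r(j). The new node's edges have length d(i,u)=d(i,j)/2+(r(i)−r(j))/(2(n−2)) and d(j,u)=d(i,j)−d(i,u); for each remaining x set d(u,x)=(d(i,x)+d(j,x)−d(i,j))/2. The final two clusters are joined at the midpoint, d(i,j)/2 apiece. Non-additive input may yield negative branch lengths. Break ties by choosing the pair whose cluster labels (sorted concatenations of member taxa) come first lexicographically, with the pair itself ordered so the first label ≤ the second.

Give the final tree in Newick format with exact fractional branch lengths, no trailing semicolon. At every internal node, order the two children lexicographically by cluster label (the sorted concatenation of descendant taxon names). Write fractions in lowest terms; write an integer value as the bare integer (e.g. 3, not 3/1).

iteration 1: select A,M (d=8, Q=-54); attach at lengths (0, 8); label the merged cluster AM
  updated: d(AM,Q)=21/2, d(AM,U)=17/2
iteration 2: select AM,Q (d=21/2, Q=-22); attach at lengths (8, 5/2); label the merged cluster AMQ
  updated: d(AMQ,U)=1/2
iteration 3: select AMQ,U (d=1/2); attach at lengths (1/4, 1/4); label the merged cluster AMQU
final tree: (((A:0,M:8):8,Q:5/2):1/4,U:1/4)
total length: 19

(((A:0,M:8):8,Q:5/2):1/4,U:1/4)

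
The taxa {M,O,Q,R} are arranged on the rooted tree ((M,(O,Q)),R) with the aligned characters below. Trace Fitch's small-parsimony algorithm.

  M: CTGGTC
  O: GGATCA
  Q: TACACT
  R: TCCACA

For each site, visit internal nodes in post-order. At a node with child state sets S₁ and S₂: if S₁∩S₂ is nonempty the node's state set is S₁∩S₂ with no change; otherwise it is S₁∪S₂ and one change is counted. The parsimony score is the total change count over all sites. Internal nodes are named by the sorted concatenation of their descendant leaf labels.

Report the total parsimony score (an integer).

[col 0] OQ: children O:{G}, Q:{T} ∪→ {G,T}; cost 1
[col 0] MOQ: children M:{C}, OQ:{G,T} ∪→ {C,G,T}; cost 1
[col 0] MOQR: children MOQ:{C,G,T}, R:{T} ∩→ {T}; cost 0
[col 1] OQ: children O:{G}, Q:{A} ∪→ {A,G}; cost 1
[col 1] MOQ: children M:{T}, OQ:{A,G} ∪→ {A,G,T}; cost 1
[col 1] MOQR: children MOQ:{A,G,T}, R:{C} ∪→ {A,C,G,T}; cost 1
[col 2] OQ: children O:{A}, Q:{C} ∪→ {A,C}; cost 1
[col 2] MOQ: children M:{G}, OQ:{A,C} ∪→ {A,C,G}; cost 1
[col 2] MOQR: children MOQ:{A,C,G}, R:{C} ∩→ {C}; cost 0
[col 3] OQ: children O:{T}, Q:{A} ∪→ {A,T}; cost 1
[col 3] MOQ: children M:{G}, OQ:{A,T} ∪→ {A,G,T}; cost 1
[col 3] MOQR: children MOQ:{A,G,T}, R:{A} ∩→ {A}; cost 0
[col 4] OQ: children O:{C}, Q:{C} ∩→ {C}; cost 0
[col 4] MOQ: children M:{T}, OQ:{C} ∪→ {C,T}; cost 1
[col 4] MOQR: children MOQ:{C,T}, R:{C} ∩→ {C}; cost 0
[col 5] OQ: children O:{A}, Q:{T} ∪→ {A,T}; cost 1
[col 5] MOQ: children M:{C}, OQ:{A,T} ∪→ {A,C,T}; cost 1
[col 5] MOQR: children MOQ:{A,C,T}, R:{A} ∩→ {A}; cost 0
per-site changes: [2, 3, 2, 2, 1, 2]; total = 12

12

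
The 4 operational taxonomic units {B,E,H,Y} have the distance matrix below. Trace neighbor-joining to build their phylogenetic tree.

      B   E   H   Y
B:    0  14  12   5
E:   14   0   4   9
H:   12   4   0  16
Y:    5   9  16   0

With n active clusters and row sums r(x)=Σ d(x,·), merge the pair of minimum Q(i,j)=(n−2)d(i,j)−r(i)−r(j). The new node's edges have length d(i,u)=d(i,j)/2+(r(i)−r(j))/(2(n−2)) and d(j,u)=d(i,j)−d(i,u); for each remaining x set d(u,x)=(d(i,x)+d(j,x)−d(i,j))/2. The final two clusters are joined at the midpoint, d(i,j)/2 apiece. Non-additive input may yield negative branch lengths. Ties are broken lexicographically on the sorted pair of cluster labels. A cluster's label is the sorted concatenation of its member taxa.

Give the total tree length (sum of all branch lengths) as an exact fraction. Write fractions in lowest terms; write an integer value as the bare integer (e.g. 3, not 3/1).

1. join B+Y (d=5, Q=-51) ⇒ BY; edges |B|=11/4, |Y|=9/4
  updated: d(BY,E)=9, d(BY,H)=23/2
2. join BY+E (d=9, Q=-49/2) ⇒ BEY; edges |BY|=33/4, |E|=3/4
  updated: d(BEY,H)=13/4
3. join BEY+H (d=13/4) ⇒ BEHY; edges |BEY|=13/8, |H|=13/8
final tree: (((B:11/4,Y:9/4):33/4,E:3/4):13/8,H:13/8)
total length: 69/4

69/4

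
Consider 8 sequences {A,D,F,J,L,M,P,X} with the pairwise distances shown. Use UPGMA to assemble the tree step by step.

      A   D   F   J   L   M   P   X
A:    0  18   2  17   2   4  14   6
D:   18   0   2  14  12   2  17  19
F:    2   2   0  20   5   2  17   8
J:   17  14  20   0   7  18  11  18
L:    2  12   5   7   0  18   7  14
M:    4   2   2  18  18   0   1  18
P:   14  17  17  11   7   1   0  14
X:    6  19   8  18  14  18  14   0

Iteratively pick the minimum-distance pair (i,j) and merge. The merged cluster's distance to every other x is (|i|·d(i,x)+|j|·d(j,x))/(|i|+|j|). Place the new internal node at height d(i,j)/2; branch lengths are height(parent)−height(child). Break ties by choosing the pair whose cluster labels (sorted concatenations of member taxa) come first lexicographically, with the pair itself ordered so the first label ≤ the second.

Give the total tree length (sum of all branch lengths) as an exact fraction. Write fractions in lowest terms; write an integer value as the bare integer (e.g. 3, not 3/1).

step 1: merge (M,P) at d=1; branch lengths M→1/2, P→1/2; new cluster MP
  updated: d(A,MP)=9, d(D,MP)=19/2, d(F,MP)=19/2, d(J,MP)=29/2, d(L,MP)=25/2, d(MP,X)=16
step 2: merge (A,F) at d=2; branch lengths A→1, F→1; new cluster AF
  updated: d(AF,D)=10, d(AF,J)=37/2, d(AF,L)=7/2, d(AF,MP)=37/4, d(AF,X)=7
step 3: merge (AF,L) at d=7/2; branch lengths AF→3/4, L→7/4; new cluster AFL
  updated: d(AFL,D)=32/3, d(AFL,J)=44/3, d(AFL,MP)=31/3, d(AFL,X)=28/3
step 4: merge (AFL,X) at d=28/3; branch lengths AFL→35/12, X→14/3; new cluster AFLX
  updated: d(AFLX,D)=51/4, d(AFLX,J)=31/2, d(AFLX,MP)=47/4
step 5: merge (D,MP) at d=19/2; branch lengths D→19/4, MP→17/4; new cluster DMP
  updated: d(AFLX,DMP)=145/12, d(DMP,J)=43/3
step 6: merge (AFLX,DMP) at d=145/12; branch lengths AFLX→11/8, DMP→31/24; new cluster ADFLMPX
  updated: d(ADFLMPX,J)=15
step 7: merge (ADFLMPX,J) at d=15; branch lengths ADFLMPX→35/24, J→15/2; new cluster ADFJLMPX
final tree: (((((A:1,F:1):3/4,L:7/4):35/12,X:14/3):11/8,(D:19/4,(M:1/2,P:1/2):17/4):31/24):35/24,J:15/2)
total length: 809/24

809/24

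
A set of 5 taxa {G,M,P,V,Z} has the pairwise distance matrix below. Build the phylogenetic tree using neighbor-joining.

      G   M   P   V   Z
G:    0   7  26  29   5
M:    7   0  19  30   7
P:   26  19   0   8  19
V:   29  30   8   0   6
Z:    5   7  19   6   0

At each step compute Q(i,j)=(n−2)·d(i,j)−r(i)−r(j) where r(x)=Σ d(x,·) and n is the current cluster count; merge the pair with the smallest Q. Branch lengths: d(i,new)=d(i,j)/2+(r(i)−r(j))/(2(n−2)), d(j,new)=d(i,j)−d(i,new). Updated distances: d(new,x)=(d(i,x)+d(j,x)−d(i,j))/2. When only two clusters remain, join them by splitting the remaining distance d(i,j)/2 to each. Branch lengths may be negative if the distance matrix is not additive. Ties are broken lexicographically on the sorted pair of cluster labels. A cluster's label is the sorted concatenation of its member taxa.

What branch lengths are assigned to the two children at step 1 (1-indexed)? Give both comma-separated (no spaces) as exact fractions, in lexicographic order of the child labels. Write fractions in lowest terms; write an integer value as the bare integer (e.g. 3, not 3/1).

23/6,25/6

1. join P+V (d=8, Q=-121) ⇒ PV; edges |P|=23/6, |V|=25/6
  updated: d(G,PV)=47/2, d(M,PV)=41/2, d(PV,Z)=17/2
2. join G+M (d=7, Q=-56) ⇒ GM; edges |G|=15/4, |M|=13/4
  updated: d(GM,PV)=37/2, d(GM,Z)=5/2
3. join GM+PV (d=37/2, Q=-59/2) ⇒ GMPV; edges |GM|=25/4, |PV|=49/4
  updated: d(GMPV,Z)=-15/4
4. join GMPV+Z (d=-15/4) ⇒ GMPVZ; edges |GMPV|=-15/8, |Z|=-15/8
final tree: (((G:15/4,M:13/4):25/4,(P:23/6,V:25/6):49/4):-15/8,Z:-15/8)
total length: 119/4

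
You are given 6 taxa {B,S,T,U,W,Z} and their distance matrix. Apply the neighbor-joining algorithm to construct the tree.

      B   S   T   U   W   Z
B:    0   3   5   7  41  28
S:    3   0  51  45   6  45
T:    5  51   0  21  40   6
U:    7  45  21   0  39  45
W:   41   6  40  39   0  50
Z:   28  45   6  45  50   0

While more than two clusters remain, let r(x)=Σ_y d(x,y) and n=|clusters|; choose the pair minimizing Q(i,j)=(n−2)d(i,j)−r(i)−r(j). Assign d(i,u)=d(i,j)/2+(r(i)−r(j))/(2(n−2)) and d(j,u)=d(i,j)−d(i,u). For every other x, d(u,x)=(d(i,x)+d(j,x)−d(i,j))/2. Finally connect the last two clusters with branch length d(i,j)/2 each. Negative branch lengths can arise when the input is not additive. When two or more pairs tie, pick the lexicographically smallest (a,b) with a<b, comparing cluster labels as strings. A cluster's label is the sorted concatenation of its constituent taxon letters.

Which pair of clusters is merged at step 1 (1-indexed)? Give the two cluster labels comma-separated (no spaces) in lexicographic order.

step 1: merge (S,W) at d=6, Q=-302; branch lengths S→-1/4, W→25/4; new cluster SW
  updated: d(B,SW)=19, d(SW,T)=85/2, d(SW,U)=39, d(SW,Z)=89/2
step 2: merge (T,Z) at d=6, Q=-180; branch lengths T→-31/6, Z→67/6; new cluster TZ
  updated: d(B,TZ)=27/2, d(SW,TZ)=81/2, d(TZ,U)=30
step 3: merge (B,U) at d=7, Q=-203/2; branch lengths B→-45/8, U→101/8; new cluster BU
  updated: d(BU,SW)=51/2, d(BU,TZ)=73/4
step 4: merge (BU,SW) at d=51/2, Q=-337/4; branch lengths BU→13/8, SW→191/8; new cluster BSUW
  updated: d(BSUW,TZ)=133/8
step 5: merge (BSUW,TZ) at d=133/8; branch lengths BSUW→133/16, TZ→133/16; new cluster BSTUWZ
final tree: (((B:-45/8,U:101/8):13/8,(S:-1/4,W:25/4):191/8):133/16,(T:-31/6,Z:67/6):133/16)
total length: 489/8

S,W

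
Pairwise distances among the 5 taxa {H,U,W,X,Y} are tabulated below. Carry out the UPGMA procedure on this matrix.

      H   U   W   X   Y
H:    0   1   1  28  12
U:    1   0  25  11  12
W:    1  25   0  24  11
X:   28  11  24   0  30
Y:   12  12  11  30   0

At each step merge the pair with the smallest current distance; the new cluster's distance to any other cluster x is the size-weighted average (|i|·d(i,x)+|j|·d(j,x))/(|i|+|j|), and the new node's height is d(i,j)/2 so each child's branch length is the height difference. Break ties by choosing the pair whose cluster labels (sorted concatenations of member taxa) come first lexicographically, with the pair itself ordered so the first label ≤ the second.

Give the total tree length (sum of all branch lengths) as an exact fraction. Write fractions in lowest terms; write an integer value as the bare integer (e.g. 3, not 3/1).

71/2

step 1: merge (H,U) at d=1; branch lengths H→1/2, U→1/2; new cluster HU
  updated: d(HU,W)=13, d(HU,X)=39/2, d(HU,Y)=12
step 2: merge (W,Y) at d=11; branch lengths W→11/2, Y→11/2; new cluster WY
  updated: d(HU,WY)=25/2, d(WY,X)=27
step 3: merge (HU,WY) at d=25/2; branch lengths HU→23/4, WY→3/4; new cluster HUWY
  updated: d(HUWY,X)=93/4
step 4: merge (HUWY,X) at d=93/4; branch lengths HUWY→43/8, X→93/8; new cluster HUWXY
final tree: (((H:1/2,U:1/2):23/4,(W:11/2,Y:11/2):3/4):43/8,X:93/8)
total length: 71/2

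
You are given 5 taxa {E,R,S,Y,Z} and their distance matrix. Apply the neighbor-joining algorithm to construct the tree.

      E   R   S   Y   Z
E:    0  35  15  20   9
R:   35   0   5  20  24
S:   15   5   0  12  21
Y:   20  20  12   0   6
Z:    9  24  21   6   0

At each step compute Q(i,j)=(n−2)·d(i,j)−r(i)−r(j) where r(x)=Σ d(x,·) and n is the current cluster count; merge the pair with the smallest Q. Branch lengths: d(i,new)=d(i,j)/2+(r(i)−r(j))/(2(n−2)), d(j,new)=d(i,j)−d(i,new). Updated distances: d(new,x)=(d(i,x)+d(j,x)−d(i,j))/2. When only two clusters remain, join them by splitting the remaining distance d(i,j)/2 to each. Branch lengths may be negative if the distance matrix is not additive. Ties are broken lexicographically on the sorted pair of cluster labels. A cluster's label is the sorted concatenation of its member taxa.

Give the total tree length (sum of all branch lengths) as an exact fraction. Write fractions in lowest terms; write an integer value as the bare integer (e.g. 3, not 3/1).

267/8

iteration 1: select R,S (d=5, Q=-122); attach at lengths (23/3, -8/3); label the merged cluster RS
  updated: d(E,RS)=45/2, d(RS,Y)=27/2, d(RS,Z)=20
iteration 2: select E,Z (d=9, Q=-137/2); attach at lengths (69/8, 3/8); label the merged cluster EZ
  updated: d(EZ,RS)=67/4, d(EZ,Y)=17/2
iteration 3: select EZ,RS (d=67/4, Q=-155/4); attach at lengths (47/8, 87/8); label the merged cluster ERSZ
  updated: d(ERSZ,Y)=21/8
iteration 4: select ERSZ,Y (d=21/8); attach at lengths (21/16, 21/16); label the merged cluster ERSYZ
final tree: (((E:69/8,Z:3/8):47/8,(R:23/3,S:-8/3):87/8):21/16,Y:21/16)
total length: 267/8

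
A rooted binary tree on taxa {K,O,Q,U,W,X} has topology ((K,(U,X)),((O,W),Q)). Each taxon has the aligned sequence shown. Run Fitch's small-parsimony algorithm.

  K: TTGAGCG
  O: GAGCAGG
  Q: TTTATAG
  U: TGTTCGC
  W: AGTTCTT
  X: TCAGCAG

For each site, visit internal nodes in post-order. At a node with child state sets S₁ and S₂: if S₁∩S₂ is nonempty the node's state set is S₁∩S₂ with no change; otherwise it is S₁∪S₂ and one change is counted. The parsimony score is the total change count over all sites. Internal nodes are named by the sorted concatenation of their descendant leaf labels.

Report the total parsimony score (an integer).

site 0, node UX: U={T} ∩ X={T} → {T} (+0)
site 0, node KUX: K={T} ∩ UX={T} → {T} (+0)
site 0, node OW: O={G} ∪ W={A} → {A,G} (+1)
site 0, node OQW: OW={A,G} ∪ Q={T} → {A,G,T} (+1)
site 0, node KOQUWX: KUX={T} ∩ OQW={A,G,T} → {T} (+0)
site 1, node UX: U={G} ∪ X={C} → {C,G} (+1)
site 1, node KUX: K={T} ∪ UX={C,G} → {C,G,T} (+1)
site 1, node OW: O={A} ∪ W={G} → {A,G} (+1)
site 1, node OQW: OW={A,G} ∪ Q={T} → {A,G,T} (+1)
site 1, node KOQUWX: KUX={C,G,T} ∩ OQW={A,G,T} → {G,T} (+0)
site 2, node UX: U={T} ∪ X={A} → {A,T} (+1)
site 2, node KUX: K={G} ∪ UX={A,T} → {A,G,T} (+1)
site 2, node OW: O={G} ∪ W={T} → {G,T} (+1)
site 2, node OQW: OW={G,T} ∩ Q={T} → {T} (+0)
site 2, node KOQUWX: KUX={A,G,T} ∩ OQW={T} → {T} (+0)
site 3, node UX: U={T} ∪ X={G} → {G,T} (+1)
site 3, node KUX: K={A} ∪ UX={G,T} → {A,G,T} (+1)
site 3, node OW: O={C} ∪ W={T} → {C,T} (+1)
site 3, node OQW: OW={C,T} ∪ Q={A} → {A,C,T} (+1)
site 3, node KOQUWX: KUX={A,G,T} ∩ OQW={A,C,T} → {A,T} (+0)
site 4, node UX: U={C} ∩ X={C} → {C} (+0)
site 4, node KUX: K={G} ∪ UX={C} → {C,G} (+1)
site 4, node OW: O={A} ∪ W={C} → {A,C} (+1)
site 4, node OQW: OW={A,C} ∪ Q={T} → {A,C,T} (+1)
site 4, node KOQUWX: KUX={C,G} ∩ OQW={A,C,T} → {C} (+0)
site 5, node UX: U={G} ∪ X={A} → {A,G} (+1)
site 5, node KUX: K={C} ∪ UX={A,G} → {A,C,G} (+1)
site 5, node OW: O={G} ∪ W={T} → {G,T} (+1)
site 5, node OQW: OW={G,T} ∪ Q={A} → {A,G,T} (+1)
site 5, node KOQUWX: KUX={A,C,G} ∩ OQW={A,G,T} → {A,G} (+0)
site 6, node UX: U={C} ∪ X={G} → {C,G} (+1)
site 6, node KUX: K={G} ∩ UX={C,G} → {G} (+0)
site 6, node OW: O={G} ∪ W={T} → {G,T} (+1)
site 6, node OQW: OW={G,T} ∩ Q={G} → {G} (+0)
site 6, node KOQUWX: KUX={G} ∩ OQW={G} → {G} (+0)
per-site changes: [2, 4, 3, 4, 3, 4, 2]; total = 22

22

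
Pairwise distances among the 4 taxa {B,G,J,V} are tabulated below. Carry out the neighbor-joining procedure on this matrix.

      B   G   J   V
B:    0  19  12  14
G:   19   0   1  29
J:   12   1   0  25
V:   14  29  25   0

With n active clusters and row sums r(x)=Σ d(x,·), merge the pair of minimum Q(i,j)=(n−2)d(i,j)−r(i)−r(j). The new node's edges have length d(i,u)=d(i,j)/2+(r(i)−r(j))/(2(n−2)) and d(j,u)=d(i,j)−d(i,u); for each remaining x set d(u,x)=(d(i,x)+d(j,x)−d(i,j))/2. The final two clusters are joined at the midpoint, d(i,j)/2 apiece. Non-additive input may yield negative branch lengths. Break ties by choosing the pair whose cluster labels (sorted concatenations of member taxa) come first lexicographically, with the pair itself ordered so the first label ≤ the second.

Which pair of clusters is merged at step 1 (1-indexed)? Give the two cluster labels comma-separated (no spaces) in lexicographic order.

B,V

1. join B+V (d=14, Q=-85) ⇒ BV; edges |B|=5/4, |V|=51/4
  updated: d(BV,G)=17, d(BV,J)=23/2
2. join BV+G (d=17, Q=-59/2) ⇒ BGV; edges |BV|=55/4, |G|=13/4
  updated: d(BGV,J)=-9/4
3. join BGV+J (d=-9/4) ⇒ BGJV; edges |BGV|=-9/8, |J|=-9/8
final tree: (((B:5/4,V:51/4):55/4,G:13/4):-9/8,J:-9/8)
total length: 115/4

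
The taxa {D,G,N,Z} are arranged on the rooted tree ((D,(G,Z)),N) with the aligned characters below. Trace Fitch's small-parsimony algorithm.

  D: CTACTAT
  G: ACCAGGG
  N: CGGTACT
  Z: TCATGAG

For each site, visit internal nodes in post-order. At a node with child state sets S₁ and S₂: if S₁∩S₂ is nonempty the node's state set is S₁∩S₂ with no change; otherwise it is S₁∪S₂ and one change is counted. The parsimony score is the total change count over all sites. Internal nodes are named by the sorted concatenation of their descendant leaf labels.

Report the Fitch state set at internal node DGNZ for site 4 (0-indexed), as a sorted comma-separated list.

GZ@0: {A} ∪ {T} = {A,T} (union, +1)
DGZ@0: {C} ∪ {A,T} = {A,C,T} (union, +1)
DGNZ@0: {A,C,T} ∩ {C} = {C} (intersection, +0)
GZ@1: {C} ∩ {C} = {C} (intersection, +0)
DGZ@1: {T} ∪ {C} = {C,T} (union, +1)
DGNZ@1: {C,T} ∪ {G} = {C,G,T} (union, +1)
GZ@2: {C} ∪ {A} = {A,C} (union, +1)
DGZ@2: {A} ∩ {A,C} = {A} (intersection, +0)
DGNZ@2: {A} ∪ {G} = {A,G} (union, +1)
GZ@3: {A} ∪ {T} = {A,T} (union, +1)
DGZ@3: {C} ∪ {A,T} = {A,C,T} (union, +1)
DGNZ@3: {A,C,T} ∩ {T} = {T} (intersection, +0)
GZ@4: {G} ∩ {G} = {G} (intersection, +0)
DGZ@4: {T} ∪ {G} = {G,T} (union, +1)
DGNZ@4: {G,T} ∪ {A} = {A,G,T} (union, +1)
GZ@5: {G} ∪ {A} = {A,G} (union, +1)
DGZ@5: {A} ∩ {A,G} = {A} (intersection, +0)
DGNZ@5: {A} ∪ {C} = {A,C} (union, +1)
GZ@6: {G} ∩ {G} = {G} (intersection, +0)
DGZ@6: {T} ∪ {G} = {G,T} (union, +1)
DGNZ@6: {G,T} ∩ {T} = {T} (intersection, +0)
per-site changes: [2, 2, 2, 2, 2, 2, 1]; total = 13

A,G,T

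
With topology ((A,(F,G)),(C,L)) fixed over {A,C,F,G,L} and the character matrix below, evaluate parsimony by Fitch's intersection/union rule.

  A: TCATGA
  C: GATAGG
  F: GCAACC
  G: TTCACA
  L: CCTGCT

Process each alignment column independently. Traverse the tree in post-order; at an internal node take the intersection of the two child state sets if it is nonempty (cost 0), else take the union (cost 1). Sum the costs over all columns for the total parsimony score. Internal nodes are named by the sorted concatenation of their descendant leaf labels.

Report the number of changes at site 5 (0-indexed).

site 0, node FG: F={G} ∪ G={T} → {G,T} (+1)
site 0, node AFG: A={T} ∩ FG={G,T} → {T} (+0)
site 0, node CL: C={G} ∪ L={C} → {C,G} (+1)
site 0, node ACFGL: AFG={T} ∪ CL={C,G} → {C,G,T} (+1)
site 1, node FG: F={C} ∪ G={T} → {C,T} (+1)
site 1, node AFG: A={C} ∩ FG={C,T} → {C} (+0)
site 1, node CL: C={A} ∪ L={C} → {A,C} (+1)
site 1, node ACFGL: AFG={C} ∩ CL={A,C} → {C} (+0)
site 2, node FG: F={A} ∪ G={C} → {A,C} (+1)
site 2, node AFG: A={A} ∩ FG={A,C} → {A} (+0)
site 2, node CL: C={T} ∩ L={T} → {T} (+0)
site 2, node ACFGL: AFG={A} ∪ CL={T} → {A,T} (+1)
site 3, node FG: F={A} ∩ G={A} → {A} (+0)
site 3, node AFG: A={T} ∪ FG={A} → {A,T} (+1)
site 3, node CL: C={A} ∪ L={G} → {A,G} (+1)
site 3, node ACFGL: AFG={A,T} ∩ CL={A,G} → {A} (+0)
site 4, node FG: F={C} ∩ G={C} → {C} (+0)
site 4, node AFG: A={G} ∪ FG={C} → {C,G} (+1)
site 4, node CL: C={G} ∪ L={C} → {C,G} (+1)
site 4, node ACFGL: AFG={C,G} ∩ CL={C,G} → {C,G} (+0)
site 5, node FG: F={C} ∪ G={A} → {A,C} (+1)
site 5, node AFG: A={A} ∩ FG={A,C} → {A} (+0)
site 5, node CL: C={G} ∪ L={T} → {G,T} (+1)
site 5, node ACFGL: AFG={A} ∪ CL={G,T} → {A,G,T} (+1)
per-site changes: [3, 2, 2, 2, 2, 3]; total = 14

3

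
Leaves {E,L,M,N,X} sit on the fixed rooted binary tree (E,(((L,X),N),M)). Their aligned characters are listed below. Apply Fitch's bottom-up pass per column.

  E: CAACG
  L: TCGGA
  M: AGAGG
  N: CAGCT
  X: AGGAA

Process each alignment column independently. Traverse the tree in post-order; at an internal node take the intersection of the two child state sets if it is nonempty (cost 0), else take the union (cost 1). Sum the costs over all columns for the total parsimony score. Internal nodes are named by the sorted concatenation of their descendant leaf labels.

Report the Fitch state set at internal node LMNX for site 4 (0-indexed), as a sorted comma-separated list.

A,G,T

LX@0: {T} ∪ {A} = {A,T} (union, +1)
LNX@0: {A,T} ∪ {C} = {A,C,T} (union, +1)
LMNX@0: {A,C,T} ∩ {A} = {A} (intersection, +0)
ELMNX@0: {C} ∪ {A} = {A,C} (union, +1)
LX@1: {C} ∪ {G} = {C,G} (union, +1)
LNX@1: {C,G} ∪ {A} = {A,C,G} (union, +1)
LMNX@1: {A,C,G} ∩ {G} = {G} (intersection, +0)
ELMNX@1: {A} ∪ {G} = {A,G} (union, +1)
LX@2: {G} ∩ {G} = {G} (intersection, +0)
LNX@2: {G} ∩ {G} = {G} (intersection, +0)
LMNX@2: {G} ∪ {A} = {A,G} (union, +1)
ELMNX@2: {A} ∩ {A,G} = {A} (intersection, +0)
LX@3: {G} ∪ {A} = {A,G} (union, +1)
LNX@3: {A,G} ∪ {C} = {A,C,G} (union, +1)
LMNX@3: {A,C,G} ∩ {G} = {G} (intersection, +0)
ELMNX@3: {C} ∪ {G} = {C,G} (union, +1)
LX@4: {A} ∩ {A} = {A} (intersection, +0)
LNX@4: {A} ∪ {T} = {A,T} (union, +1)
LMNX@4: {A,T} ∪ {G} = {A,G,T} (union, +1)
ELMNX@4: {G} ∩ {A,G,T} = {G} (intersection, +0)
per-site changes: [3, 3, 1, 3, 2]; total = 12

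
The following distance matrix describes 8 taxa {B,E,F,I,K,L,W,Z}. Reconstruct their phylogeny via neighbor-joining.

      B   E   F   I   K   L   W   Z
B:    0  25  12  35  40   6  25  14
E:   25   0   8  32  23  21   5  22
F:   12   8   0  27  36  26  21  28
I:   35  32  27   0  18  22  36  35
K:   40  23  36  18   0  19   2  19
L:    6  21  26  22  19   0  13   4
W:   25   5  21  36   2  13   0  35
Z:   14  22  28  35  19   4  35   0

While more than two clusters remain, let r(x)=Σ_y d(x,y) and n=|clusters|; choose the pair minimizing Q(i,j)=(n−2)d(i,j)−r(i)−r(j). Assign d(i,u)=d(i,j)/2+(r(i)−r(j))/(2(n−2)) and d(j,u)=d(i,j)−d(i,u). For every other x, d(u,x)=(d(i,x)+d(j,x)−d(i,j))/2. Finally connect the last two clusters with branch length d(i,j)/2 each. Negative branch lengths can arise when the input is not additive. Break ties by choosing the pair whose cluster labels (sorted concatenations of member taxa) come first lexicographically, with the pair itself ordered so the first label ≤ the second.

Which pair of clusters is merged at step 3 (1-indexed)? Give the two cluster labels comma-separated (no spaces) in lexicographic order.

iteration 1: select K,W (d=2, Q=-282); attach at lengths (8/3, -2/3); label the merged cluster KW
  updated: d(B,KW)=63/2, d(E,KW)=13, d(F,KW)=55/2, d(I,KW)=26, d(KW,L)=15, d(KW,Z)=26
iteration 2: select E,F (d=8, Q=-419/2); attach at lengths (13/4, 19/4); label the merged cluster EF
  updated: d(B,EF)=29/2, d(EF,I)=51/2, d(EF,KW)=65/4, d(EF,L)=39/2, d(EF,Z)=21
iteration 3: select I,KW (d=26, Q=-617/4); attach at lengths (531/32, 301/32); label the merged cluster IKW
  updated: d(B,IKW)=81/4, d(EF,IKW)=63/8, d(IKW,L)=11/2, d(IKW,Z)=35/2
iteration 4: select EF,IKW (d=63/8, Q=-723/8); attach at lengths (283/48, 95/48); label the merged cluster EFIKW
  updated: d(B,EFIKW)=215/16, d(EFIKW,L)=137/16, d(EFIKW,Z)=245/16
iteration 5: select B,EFIKW (d=215/16, Q=-351/8); attach at lengths (23/4, 123/16); label the merged cluster BEFIKW
  updated: d(BEFIKW,L)=9/16, d(BEFIKW,Z)=127/16
iteration 6: select BEFIKW,L (d=9/16, Q=-25/2); attach at lengths (9/4, -27/16); label the merged cluster BEFIKLW
  updated: d(BEFIKLW,Z)=91/16
iteration 7: select BEFIKLW,Z (d=91/16); attach at lengths (91/32, 91/32); label the merged cluster BEFIKLWZ
final tree: (((B:23/4,((E:13/4,F:19/4):283/48,(I:531/32,(K:8/3,W:-2/3):301/32):95/48):123/16):9/4,L:-27/16):91/32,Z:91/32)
total length: 1017/16

I,KW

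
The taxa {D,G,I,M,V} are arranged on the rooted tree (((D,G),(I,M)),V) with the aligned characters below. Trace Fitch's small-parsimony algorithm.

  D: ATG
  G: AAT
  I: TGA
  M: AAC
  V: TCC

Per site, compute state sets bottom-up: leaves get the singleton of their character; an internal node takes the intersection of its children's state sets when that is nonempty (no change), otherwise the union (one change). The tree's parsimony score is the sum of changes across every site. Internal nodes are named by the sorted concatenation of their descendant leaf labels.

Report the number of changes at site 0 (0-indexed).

2

DG@0: {A} ∩ {A} = {A} (intersection, +0)
IM@0: {T} ∪ {A} = {A,T} (union, +1)
DGIM@0: {A} ∩ {A,T} = {A} (intersection, +0)
DGIMV@0: {A} ∪ {T} = {A,T} (union, +1)
DG@1: {T} ∪ {A} = {A,T} (union, +1)
IM@1: {G} ∪ {A} = {A,G} (union, +1)
DGIM@1: {A,T} ∩ {A,G} = {A} (intersection, +0)
DGIMV@1: {A} ∪ {C} = {A,C} (union, +1)
DG@2: {G} ∪ {T} = {G,T} (union, +1)
IM@2: {A} ∪ {C} = {A,C} (union, +1)
DGIM@2: {G,T} ∪ {A,C} = {A,C,G,T} (union, +1)
DGIMV@2: {A,C,G,T} ∩ {C} = {C} (intersection, +0)
per-site changes: [2, 3, 3]; total = 8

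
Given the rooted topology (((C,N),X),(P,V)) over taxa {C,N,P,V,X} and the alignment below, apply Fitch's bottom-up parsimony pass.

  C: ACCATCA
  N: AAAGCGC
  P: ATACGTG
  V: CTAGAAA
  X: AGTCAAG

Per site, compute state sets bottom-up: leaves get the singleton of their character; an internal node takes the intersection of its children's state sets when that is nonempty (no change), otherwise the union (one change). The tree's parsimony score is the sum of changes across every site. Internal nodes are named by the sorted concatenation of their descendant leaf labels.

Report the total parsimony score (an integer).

18

[col 0] CN: children C:{A}, N:{A} ∩→ {A}; cost 0
[col 0] CNX: children CN:{A}, X:{A} ∩→ {A}; cost 0
[col 0] PV: children P:{A}, V:{C} ∪→ {A,C}; cost 1
[col 0] CNPVX: children CNX:{A}, PV:{A,C} ∩→ {A}; cost 0
[col 1] CN: children C:{C}, N:{A} ∪→ {A,C}; cost 1
[col 1] CNX: children CN:{A,C}, X:{G} ∪→ {A,C,G}; cost 1
[col 1] PV: children P:{T}, V:{T} ∩→ {T}; cost 0
[col 1] CNPVX: children CNX:{A,C,G}, PV:{T} ∪→ {A,C,G,T}; cost 1
[col 2] CN: children C:{C}, N:{A} ∪→ {A,C}; cost 1
[col 2] CNX: children CN:{A,C}, X:{T} ∪→ {A,C,T}; cost 1
[col 2] PV: children P:{A}, V:{A} ∩→ {A}; cost 0
[col 2] CNPVX: children CNX:{A,C,T}, PV:{A} ∩→ {A}; cost 0
[col 3] CN: children C:{A}, N:{G} ∪→ {A,G}; cost 1
[col 3] CNX: children CN:{A,G}, X:{C} ∪→ {A,C,G}; cost 1
[col 3] PV: children P:{C}, V:{G} ∪→ {C,G}; cost 1
[col 3] CNPVX: children CNX:{A,C,G}, PV:{C,G} ∩→ {C,G}; cost 0
[col 4] CN: children C:{T}, N:{C} ∪→ {C,T}; cost 1
[col 4] CNX: children CN:{C,T}, X:{A} ∪→ {A,C,T}; cost 1
[col 4] PV: children P:{G}, V:{A} ∪→ {A,G}; cost 1
[col 4] CNPVX: children CNX:{A,C,T}, PV:{A,G} ∩→ {A}; cost 0
[col 5] CN: children C:{C}, N:{G} ∪→ {C,G}; cost 1
[col 5] CNX: children CN:{C,G}, X:{A} ∪→ {A,C,G}; cost 1
[col 5] PV: children P:{T}, V:{A} ∪→ {A,T}; cost 1
[col 5] CNPVX: children CNX:{A,C,G}, PV:{A,T} ∩→ {A}; cost 0
[col 6] CN: children C:{A}, N:{C} ∪→ {A,C}; cost 1
[col 6] CNX: children CN:{A,C}, X:{G} ∪→ {A,C,G}; cost 1
[col 6] PV: children P:{G}, V:{A} ∪→ {A,G}; cost 1
[col 6] CNPVX: children CNX:{A,C,G}, PV:{A,G} ∩→ {A,G}; cost 0
per-site changes: [1, 3, 2, 3, 3, 3, 3]; total = 18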